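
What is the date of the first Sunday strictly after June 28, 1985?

June 30, 1985

Jun 28, 1985 is a Friday.
From Friday to the next Sunday is 2 days.
Jun 28, 1985 + 2 = Jun 30, 1985.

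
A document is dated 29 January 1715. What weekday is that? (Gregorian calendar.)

Tuesday

Doomsday rule: the anchor day for the 1700s is Sunday. For year 15: 15÷12 = 1 r 3, and 3÷4 = 0, so 1+3+0 = 4.
Sunday + 4 ≡ Thursday — that's 1715's doomsday.
In January the doomsday date is Jan 3 (1715 is not a leap year).
Jan 29 is 26 days after Jan 3; 26 mod 7 = 5, so Thursday + 5 = Tuesday.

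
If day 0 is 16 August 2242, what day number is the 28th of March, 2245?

Aug 16, 2242 → Aug 16, 2243: 365 days.
Aug 16, 2243 → Aug 16, 2244: 366 days (Feb 29, 2244 is in that span).
Aug 16, 2244 → Sep 16, 2244: 31 days (August has 31).
Sep 16, 2244 → Oct 16, 2244: 30 days (September has 30).
Oct 16, 2244 → Nov 16, 2244: 31 days (October has 31).
Nov 16, 2244 → Dec 16, 2244: 30 days (November has 30).
Dec 16, 2244 → Jan 16, 2245: 31 days (December has 31).
Jan 16, 2245 → Feb 16, 2245: 31 days (January has 31).
Feb 16, 2245 → Mar 16, 2245: 28 days (February has 28).
Mar 16, 2245 → Mar 28, 2245: 12 days.
Total: 955 days.

955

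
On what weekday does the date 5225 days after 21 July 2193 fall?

Jul 21, 2193 is a Sunday.
5225 mod 7 = 3, so 5225 days after a Sunday is Sunday + 3 = Wednesday.

Wednesday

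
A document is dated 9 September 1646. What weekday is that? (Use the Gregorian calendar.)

Doomsday rule: the anchor day for the 1600s is Tuesday. For year 46: 46÷12 = 3 r 10, and 10÷4 = 2, so 3+10+2 = 15.
Tuesday + 15 ≡ Wednesday — that's 1646's doomsday.
In September the doomsday date is Sep 5.
Sep 9 is 4 days after Sep 5; 4 mod 7 = 4, so Wednesday + 4 = Sunday.

Sunday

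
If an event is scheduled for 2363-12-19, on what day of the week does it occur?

Thursday

Doomsday rule: the anchor day for the 2300s is Wednesday. For year 63: 63÷12 = 5 r 3, and 3÷4 = 0, so 5+3+0 = 8.
Wednesday + 8 ≡ Thursday — that's 2363's doomsday.
In December the doomsday date is Dec 12.
Dec 19 is 7 days after Dec 12; 7 mod 7 = 0, so Thursday + 0 = Thursday.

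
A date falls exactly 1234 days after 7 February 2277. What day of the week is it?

First find the weekday of Feb 7, 2277. Doomsday rule: the anchor day for the 2200s is Friday. For year 77: 77÷12 = 6 r 5, and 5÷4 = 1, so 6+5+1 = 12.
Friday + 12 ≡ Wednesday — that's 2277's doomsday.
In February the doomsday date is Feb 28 (2277 is not a leap year).
Feb 7 is 21 days before Feb 28; 21 mod 7 = 0, so Wednesday − 0 = Wednesday.
1234 mod 7 = 2, so 1234 days after a Wednesday is Wednesday + 2 = Friday.

Friday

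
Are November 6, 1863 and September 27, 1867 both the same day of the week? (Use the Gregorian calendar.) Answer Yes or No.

Yes

From Nov 6, 1863 to Sep 27, 1867 is 1421 days.
1421 mod 7 = 0, so they are the same weekday.
(Nov 6, 1863 is a Friday; Sep 27, 1867 is a Friday.)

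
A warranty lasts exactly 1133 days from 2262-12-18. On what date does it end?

January 24, 2266

+365 (one year) → Dec 18, 2263 (768 left).
+366 (one year; includes Feb 29, 2264) → Dec 18, 2264 (402 left).
+365 (one year) → Dec 18, 2265 (37 left).
Dec has 31 days: +14 → Jan 1, 2266 (23 left).
+23 → Jan 24, 2266.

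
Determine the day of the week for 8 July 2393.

Doomsday rule: the anchor day for the 2300s is Wednesday. For year 93: 93÷12 = 7 r 9, and 9÷4 = 2, so 7+9+2 = 18.
Wednesday + 18 ≡ Sunday — that's 2393's doomsday.
In July the doomsday date is Jul 11.
Jul 8 is 3 days before Jul 11; 3 mod 7 = 3, so Sunday − 3 = Thursday.

Thursday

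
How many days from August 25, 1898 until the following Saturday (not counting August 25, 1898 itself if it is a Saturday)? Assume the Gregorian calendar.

2

Aug 25, 1898 is a Thursday.
From Thursday to the next Saturday is 2 days.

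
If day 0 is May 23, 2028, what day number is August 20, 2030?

819

May 23, 2028 → May 23, 2029: 365 days.
May 23, 2029 → May 23, 2030: 365 days.
May 23, 2030 → Jun 23, 2030: 31 days (May has 31).
Jun 23, 2030 → Jul 23, 2030: 30 days (June has 30).
Jul 23, 2030 → Aug 20, 2030: 28 days.
Total: 819 days.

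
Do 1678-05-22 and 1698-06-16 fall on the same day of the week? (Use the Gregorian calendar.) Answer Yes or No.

No

From May 22, 1678 to Jun 16, 1698 is 7330 days.
7330 mod 7 = 1, so they are different weekdays.
(May 22, 1678 is a Sunday; Jun 16, 1698 is a Monday.)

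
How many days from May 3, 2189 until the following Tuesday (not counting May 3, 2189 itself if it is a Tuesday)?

2

May 3, 2189 is a Sunday.
From Sunday to the next Tuesday is 2 days.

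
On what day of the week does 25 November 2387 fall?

Wednesday

Doomsday rule: the anchor day for the 2300s is Wednesday. For year 87: 87÷12 = 7 r 3, and 3÷4 = 0, so 7+3+0 = 10.
Wednesday + 10 ≡ Saturday — that's 2387's doomsday.
In November the doomsday date is Nov 7.
Nov 25 is 18 days after Nov 7; 18 mod 7 = 4, so Saturday + 4 = Wednesday.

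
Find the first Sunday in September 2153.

September 2, 2153

September 1, 2153 is a Saturday.
The first Sunday is therefore September 2 (1 days later).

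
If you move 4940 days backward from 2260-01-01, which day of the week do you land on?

Tuesday

Jan 1, 2260 is a Sunday.
4940 mod 7 = 5, so 4940 days before a Sunday is Sunday − 5 = Tuesday.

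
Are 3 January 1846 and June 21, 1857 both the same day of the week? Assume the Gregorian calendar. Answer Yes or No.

From Jan 3, 1846 to Jun 21, 1857 is 4187 days.
4187 mod 7 = 1, so they are different weekdays.
(Jan 3, 1846 is a Saturday; Jun 21, 1857 is a Sunday.)

No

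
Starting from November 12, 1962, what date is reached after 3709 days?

January 7, 1973

+365 (one year) → Nov 12, 1963 (3344 left).
+366 (one year; includes Feb 29, 1964) → Nov 12, 1964 (2978 left).
+365 (one year) → Nov 12, 1965 (2613 left).
+365 (one year) → Nov 12, 1966 (2248 left).
+365 (one year) → Nov 12, 1967 (1883 left).
+366 (one year; includes Feb 29, 1968) → Nov 12, 1968 (1517 left).
+365 (one year) → Nov 12, 1969 (1152 left).
+365 (one year) → Nov 12, 1970 (787 left).
+365 (one year) → Nov 12, 1971 (422 left).
+366 (one year; includes Feb 29, 1972) → Nov 12, 1972 (56 left).
Nov has 30 days: +19 → Dec 1, 1972 (37 left).
Dec has 31 days: +31 → Jan 1, 1973 (6 left).
+6 → Jan 7, 1973.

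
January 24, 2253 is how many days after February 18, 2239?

Feb 18, 2239 → Feb 18, 2240: 365 days.
Feb 18, 2240 → Feb 18, 2241: 366 days (Feb 29, 2240 is in that span).
Feb 18, 2241 → Feb 18, 2242: 365 days.
Feb 18, 2242 → Feb 18, 2243: 365 days.
Feb 18, 2243 → Feb 18, 2244: 365 days.
Feb 18, 2244 → Feb 18, 2245: 366 days (Feb 29, 2244 is in that span).
Feb 18, 2245 → Feb 18, 2246: 365 days.
Feb 18, 2246 → Feb 18, 2247: 365 days.
Feb 18, 2247 → Feb 18, 2248: 365 days.
Feb 18, 2248 → Feb 18, 2249: 366 days (Feb 29, 2248 is in that span).
Feb 18, 2249 → Feb 18, 2250: 365 days.
Feb 18, 2250 → Feb 18, 2251: 365 days.
Feb 18, 2251 → Feb 18, 2252: 365 days.
Feb 18, 2252 → Mar 18, 2252: 29 days (February has 29).
Mar 18, 2252 → Apr 18, 2252: 31 days (March has 31).
Apr 18, 2252 → May 18, 2252: 30 days (April has 30).
May 18, 2252 → Jun 18, 2252: 31 days (May has 31).
Jun 18, 2252 → Jul 18, 2252: 30 days (June has 30).
Jul 18, 2252 → Aug 18, 2252: 31 days (July has 31).
Aug 18, 2252 → Sep 18, 2252: 31 days (August has 31).
Sep 18, 2252 → Oct 18, 2252: 30 days (September has 30).
Oct 18, 2252 → Nov 18, 2252: 31 days (October has 31).
Nov 18, 2252 → Dec 18, 2252: 30 days (November has 30).
Dec 18, 2252 → Jan 18, 2253: 31 days (December has 31).
Jan 18, 2253 → Jan 24, 2253: 6 days.
Total: 5089 days.

5089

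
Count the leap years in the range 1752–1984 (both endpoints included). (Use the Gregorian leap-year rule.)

57

Multiples of 4 in [1752,1984]: 59.
Of those, multiples of 100: 2 (not leap unless ÷400).
Multiples of 400: 0.
Leap years = 59 − 2 + 0 = 57.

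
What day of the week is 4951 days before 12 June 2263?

Jun 12, 2263 is a Friday.
4951 mod 7 = 2, so 4951 days before a Friday is Friday − 2 = Wednesday.

Wednesday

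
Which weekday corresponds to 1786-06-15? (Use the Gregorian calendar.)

Thursday

Doomsday rule: the anchor day for the 1700s is Sunday. For year 86: 86÷12 = 7 r 2, and 2÷4 = 0, so 7+2+0 = 9.
Sunday + 9 ≡ Tuesday — that's 1786's doomsday.
In June the doomsday date is Jun 6.
Jun 15 is 9 days after Jun 6; 9 mod 7 = 2, so Tuesday + 2 = Thursday.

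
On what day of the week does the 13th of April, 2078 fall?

January 1, 2078 is a Saturday.
Jan 1, 2078 → Feb 1, 2078: 31 days (January has 31).
Feb 1, 2078 → Mar 1, 2078: 28 days (February has 28).
Mar 1, 2078 → Apr 1, 2078: 31 days (March has 31).
Apr 1, 2078 → Apr 13, 2078: 12 days.
Total: 102 days.
102 mod 7 = 4, so Saturday + 4 = Wednesday.

Wednesday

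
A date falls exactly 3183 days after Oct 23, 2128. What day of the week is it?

Oct 23, 2128 is a Saturday.
3183 mod 7 = 5, so 3183 days after a Saturday is Saturday + 5 = Thursday.

Thursday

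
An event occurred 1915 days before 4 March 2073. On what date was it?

−365 (one year) → Mar 4, 2072 (1550 left).
−366 (one year; includes Feb 29, 2072) → Mar 4, 2071 (1184 left).
−365 (one year) → Mar 4, 2070 (819 left).
−365 (one year) → Mar 4, 2069 (454 left).
−365 (one year) → Mar 4, 2068 (89 left).
−4 → Feb 29, 2068 (end of Feb, 29 days; 85 left).
−29 → Jan 31, 2068 (end of Jan, 31 days; 56 left).
−31 → Dec 31, 2067 (end of Dec, 31 days; 25 left).
−25 → Dec 6, 2067.

December 6, 2067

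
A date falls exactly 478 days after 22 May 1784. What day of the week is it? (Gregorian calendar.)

May 22, 1784 is a Saturday.
478 mod 7 = 2, so 478 days after a Saturday is Saturday + 2 = Monday.

Monday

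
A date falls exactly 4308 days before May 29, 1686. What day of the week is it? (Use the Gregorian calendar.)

First find the weekday of May 29, 1686. Doomsday rule: the anchor day for the 1600s is Tuesday. For year 86: 86÷12 = 7 r 2, and 2÷4 = 0, so 7+2+0 = 9.
Tuesday + 9 ≡ Thursday — that's 1686's doomsday.
In May the doomsday date is May 9.
May 29 is 20 days after May 9; 20 mod 7 = 6, so Thursday + 6 = Wednesday.
4308 mod 7 = 3, so 4308 days before a Wednesday is Wednesday − 3 = Sunday.

Sunday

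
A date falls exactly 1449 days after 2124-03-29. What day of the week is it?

Wednesday

First find the weekday of Mar 29, 2124. Doomsday rule: the anchor day for the 2100s is Sunday. For year 24: 24÷12 = 2 r 0, and 0÷4 = 0, so 2+0+0 = 2.
Sunday + 2 ≡ Tuesday — that's 2124's doomsday.
In March the doomsday date is Mar 14.
Mar 29 is 15 days after Mar 14; 15 mod 7 = 1, so Tuesday + 1 = Wednesday.
1449 mod 7 = 0, so 1449 days after a Wednesday is Wednesday + 0 = Wednesday.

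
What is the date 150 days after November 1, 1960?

March 31, 1961

Nov has 30 days: +30 → Dec 1, 1960 (120 left).
Dec has 31 days: +31 → Jan 1, 1961 (89 left).
Jan has 31 days: +31 → Feb 1, 1961 (58 left).
Feb has 28 days: +28 → Mar 1, 1961 (30 left).
+30 → Mar 31, 1961.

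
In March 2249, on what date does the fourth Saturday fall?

March 1, 2249 is a Thursday.
The first Saturday is therefore March 3 (2 days later).
The fourth Saturday is 3 + 3×7 = March 24.

March 24, 2249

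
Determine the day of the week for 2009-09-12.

Doomsday rule: the anchor day for the 2000s is Tuesday. For year 09: 9÷12 = 0 r 9, and 9÷4 = 2, so 0+9+2 = 11.
Tuesday + 11 ≡ Saturday — that's 2009's doomsday.
In September the doomsday date is Sep 5.
Sep 12 is 7 days after Sep 5; 7 mod 7 = 0, so Saturday + 0 = Saturday.

Saturday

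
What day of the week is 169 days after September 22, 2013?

Monday

Sep 22, 2013 is a Sunday.
169 mod 7 = 1, so 169 days after a Sunday is Sunday + 1 = Monday.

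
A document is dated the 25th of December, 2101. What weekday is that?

January 1, 2101 is a Saturday.
Jan 1, 2101 → Feb 1, 2101: 31 days (January has 31).
Feb 1, 2101 → Mar 1, 2101: 28 days (February has 28).
Mar 1, 2101 → Apr 1, 2101: 31 days (March has 31).
Apr 1, 2101 → May 1, 2101: 30 days (April has 30).
May 1, 2101 → Jun 1, 2101: 31 days (May has 31).
Jun 1, 2101 → Jul 1, 2101: 30 days (June has 30).
Jul 1, 2101 → Aug 1, 2101: 31 days (July has 31).
Aug 1, 2101 → Sep 1, 2101: 31 days (August has 31).
Sep 1, 2101 → Oct 1, 2101: 30 days (September has 30).
Oct 1, 2101 → Nov 1, 2101: 31 days (October has 31).
Nov 1, 2101 → Dec 1, 2101: 30 days (November has 30).
Dec 1, 2101 → Dec 25, 2101: 24 days.
Total: 358 days.
358 mod 7 = 1, so Saturday + 1 = Sunday.

Sunday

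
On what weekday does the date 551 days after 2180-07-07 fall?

First find the weekday of Jul 7, 2180. Doomsday rule: the anchor day for the 2100s is Sunday. For year 80: 80÷12 = 6 r 8, and 8÷4 = 2, so 6+8+2 = 16.
Sunday + 16 ≡ Tuesday — that's 2180's doomsday.
In July the doomsday date is Jul 11.
Jul 7 is 4 days before Jul 11; 4 mod 7 = 4, so Tuesday − 4 = Friday.
551 mod 7 = 5, so 551 days after a Friday is Friday + 5 = Wednesday.

Wednesday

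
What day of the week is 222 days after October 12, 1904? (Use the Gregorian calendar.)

Monday

First find the weekday of Oct 12, 1904. Doomsday rule: the anchor day for the 1900s is Wednesday. For year 04: 4÷12 = 0 r 4, and 4÷4 = 1, so 0+4+1 = 5.
Wednesday + 5 ≡ Monday — that's 1904's doomsday.
In October the doomsday date is Oct 10.
Oct 12 is 2 days after Oct 10; 2 mod 7 = 2, so Monday + 2 = Wednesday.
222 mod 7 = 5, so 222 days after a Wednesday is Wednesday + 5 = Monday.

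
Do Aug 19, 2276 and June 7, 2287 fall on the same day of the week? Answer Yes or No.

No

From Aug 19, 2276 to Jun 7, 2287 is 3944 days.
3944 mod 7 = 3, so they are different weekdays.
(Aug 19, 2276 is a Saturday; Jun 7, 2287 is a Tuesday.)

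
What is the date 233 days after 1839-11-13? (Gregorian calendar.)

July 3, 1840

Nov has 30 days: +18 → Dec 1, 1839 (215 left).
Dec has 31 days: +31 → Jan 1, 1840 (184 left).
Jan has 31 days: +31 → Feb 1, 1840 (153 left).
Feb has 29 days: +29 → Mar 1, 1840 (124 left).
Mar has 31 days: +31 → Apr 1, 1840 (93 left).
Apr has 30 days: +30 → May 1, 1840 (63 left).
May has 31 days: +31 → Jun 1, 1840 (32 left).
Jun has 30 days: +30 → Jul 1, 1840 (2 left).
+2 → Jul 3, 1840.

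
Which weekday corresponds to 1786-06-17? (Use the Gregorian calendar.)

Doomsday rule: the anchor day for the 1700s is Sunday. For year 86: 86÷12 = 7 r 2, and 2÷4 = 0, so 7+2+0 = 9.
Sunday + 9 ≡ Tuesday — that's 1786's doomsday.
In June the doomsday date is Jun 6.
Jun 17 is 11 days after Jun 6; 11 mod 7 = 4, so Tuesday + 4 = Saturday.

Saturday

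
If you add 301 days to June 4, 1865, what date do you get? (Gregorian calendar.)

Jun has 30 days: +27 → Jul 1, 1865 (274 left).
Jul has 31 days: +31 → Aug 1, 1865 (243 left).
Aug has 31 days: +31 → Sep 1, 1865 (212 left).
Sep has 30 days: +30 → Oct 1, 1865 (182 left).
Oct has 31 days: +31 → Nov 1, 1865 (151 left).
Nov has 30 days: +30 → Dec 1, 1865 (121 left).
Dec has 31 days: +31 → Jan 1, 1866 (90 left).
Jan has 31 days: +31 → Feb 1, 1866 (59 left).
Feb has 28 days: +28 → Mar 1, 1866 (31 left).
Mar has 31 days: +31 → Apr 1, 1866 (0 left).

April 1, 1866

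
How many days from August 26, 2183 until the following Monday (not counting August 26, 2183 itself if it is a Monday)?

Aug 26, 2183 is a Tuesday.
From Tuesday to the next Monday is 6 days.

6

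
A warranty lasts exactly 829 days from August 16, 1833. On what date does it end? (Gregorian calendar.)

+365 (one year) → Aug 16, 1834 (464 left).
+365 (one year) → Aug 16, 1835 (99 left).
Aug has 31 days: +16 → Sep 1, 1835 (83 left).
Sep has 30 days: +30 → Oct 1, 1835 (53 left).
Oct has 31 days: +31 → Nov 1, 1835 (22 left).
+22 → Nov 23, 1835.

November 23, 1835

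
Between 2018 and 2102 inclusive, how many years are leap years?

Multiples of 4 in [2018,2102]: 21.
Of those, multiples of 100: 1 (not leap unless ÷400).
Multiples of 400: 0.
Leap years = 21 − 1 + 0 = 20.

20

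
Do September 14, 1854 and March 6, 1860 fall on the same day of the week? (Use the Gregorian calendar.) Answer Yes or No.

No

From Sep 14, 1854 to Mar 6, 1860 is 2000 days.
2000 mod 7 = 5, so they are different weekdays.
(Sep 14, 1854 is a Thursday; Mar 6, 1860 is a Tuesday.)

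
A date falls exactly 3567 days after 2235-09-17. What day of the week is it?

Sep 17, 2235 is a Thursday.
3567 mod 7 = 4, so 3567 days after a Thursday is Thursday + 4 = Monday.

Monday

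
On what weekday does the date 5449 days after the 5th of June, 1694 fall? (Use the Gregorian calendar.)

Tuesday

Jun 5, 1694 is a Saturday.
5449 mod 7 = 3, so 5449 days after a Saturday is Saturday + 3 = Tuesday.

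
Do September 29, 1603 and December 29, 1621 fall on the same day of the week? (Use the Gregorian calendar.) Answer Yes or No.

No

From Sep 29, 1603 to Dec 29, 1621 is 6666 days.
6666 mod 7 = 2, so they are different weekdays.
(Sep 29, 1603 is a Monday; Dec 29, 1621 is a Wednesday.)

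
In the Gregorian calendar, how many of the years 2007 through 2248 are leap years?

59

Multiples of 4 in [2007,2248]: 61.
Of those, multiples of 100: 2 (not leap unless ÷400).
Multiples of 400: 0.
Leap years = 61 − 2 + 0 = 59.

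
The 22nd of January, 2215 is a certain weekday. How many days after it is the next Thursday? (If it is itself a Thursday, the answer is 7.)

Jan 22, 2215 is a Sunday.
From Sunday to the next Thursday is 4 days.

4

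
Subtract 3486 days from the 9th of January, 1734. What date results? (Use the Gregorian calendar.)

−365 (one year) → Jan 9, 1733 (3121 left).
−366 (one year; includes Feb 29, 1732) → Jan 9, 1732 (2755 left).
−365 (one year) → Jan 9, 1731 (2390 left).
−365 (one year) → Jan 9, 1730 (2025 left).
−365 (one year) → Jan 9, 1729 (1660 left).
−366 (one year; includes Feb 29, 1728) → Jan 9, 1728 (1294 left).
−365 (one year) → Jan 9, 1727 (929 left).
−365 (one year) → Jan 9, 1726 (564 left).
−365 (one year) → Jan 9, 1725 (199 left).
−9 → Dec 31, 1724 (end of Dec, 31 days; 190 left).
−31 → Nov 30, 1724 (end of Nov, 30 days; 159 left).
−30 → Oct 31, 1724 (end of Oct, 31 days; 129 left).
−31 → Sep 30, 1724 (end of Sep, 30 days; 98 left).
−30 → Aug 31, 1724 (end of Aug, 31 days; 68 left).
−31 → Jul 31, 1724 (end of Jul, 31 days; 37 left).
−31 → Jun 30, 1724 (end of Jun, 30 days; 6 left).
−6 → Jun 24, 1724.

June 24, 1724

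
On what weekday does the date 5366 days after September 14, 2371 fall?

First find the weekday of Sep 14, 2371. Doomsday rule: the anchor day for the 2300s is Wednesday. For year 71: 71÷12 = 5 r 11, and 11÷4 = 2, so 5+11+2 = 18.
Wednesday + 18 ≡ Sunday — that's 2371's doomsday.
In September the doomsday date is Sep 5.
Sep 14 is 9 days after Sep 5; 9 mod 7 = 2, so Sunday + 2 = Tuesday.
5366 mod 7 = 4, so 5366 days after a Tuesday is Tuesday + 4 = Saturday.

Saturday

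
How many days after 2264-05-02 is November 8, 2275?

4207

May 2, 2264 → May 2, 2265: 365 days.
May 2, 2265 → May 2, 2266: 365 days.
May 2, 2266 → May 2, 2267: 365 days.
May 2, 2267 → May 2, 2268: 366 days (Feb 29, 2268 is in that span).
May 2, 2268 → May 2, 2269: 365 days.
May 2, 2269 → May 2, 2270: 365 days.
May 2, 2270 → May 2, 2271: 365 days.
May 2, 2271 → May 2, 2272: 366 days (Feb 29, 2272 is in that span).
May 2, 2272 → May 2, 2273: 365 days.
May 2, 2273 → May 2, 2274: 365 days.
May 2, 2274 → May 2, 2275: 365 days.
May 2, 2275 → Jun 2, 2275: 31 days (May has 31).
Jun 2, 2275 → Jul 2, 2275: 30 days (June has 30).
Jul 2, 2275 → Aug 2, 2275: 31 days (July has 31).
Aug 2, 2275 → Sep 2, 2275: 31 days (August has 31).
Sep 2, 2275 → Oct 2, 2275: 30 days (September has 30).
Oct 2, 2275 → Nov 2, 2275: 31 days (October has 31).
Nov 2, 2275 → Nov 8, 2275: 6 days.
Total: 4207 days.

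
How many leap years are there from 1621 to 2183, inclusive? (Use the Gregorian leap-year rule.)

136

Multiples of 4 in [1621,2183]: 140.
Of those, multiples of 100: 5 (not leap unless ÷400).
Multiples of 400: 1.
Leap years = 140 − 5 + 1 = 136.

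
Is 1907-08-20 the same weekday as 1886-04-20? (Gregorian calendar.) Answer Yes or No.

Yes

From Apr 20, 1886 to Aug 20, 1907 is 7791 days.
7791 mod 7 = 0, so they are the same weekday.
(Apr 20, 1886 is a Tuesday; Aug 20, 1907 is a Tuesday.)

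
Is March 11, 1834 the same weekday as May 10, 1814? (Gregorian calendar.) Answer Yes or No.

From May 10, 1814 to Mar 11, 1834 is 7245 days.
7245 mod 7 = 0, so they are the same weekday.
(May 10, 1814 is a Tuesday; Mar 11, 1834 is a Tuesday.)

Yes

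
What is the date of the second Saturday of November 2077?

November 1, 2077 is a Monday.
The first Saturday is therefore November 6 (5 days later).
The second Saturday is 6 + 1×7 = November 13.

November 13, 2077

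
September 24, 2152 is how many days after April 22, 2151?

Apr 22, 2151 → Apr 22, 2152: 366 days (Feb 29, 2152 is in that span).
Apr 22, 2152 → May 22, 2152: 30 days (April has 30).
May 22, 2152 → Jun 22, 2152: 31 days (May has 31).
Jun 22, 2152 → Jul 22, 2152: 30 days (June has 30).
Jul 22, 2152 → Aug 22, 2152: 31 days (July has 31).
Aug 22, 2152 → Sep 22, 2152: 31 days (August has 31).
Sep 22, 2152 → Sep 24, 2152: 2 days.
Total: 521 days.

521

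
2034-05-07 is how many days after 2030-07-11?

Jul 11, 2030 → Jul 11, 2031: 365 days.
Jul 11, 2031 → Jul 11, 2032: 366 days (Feb 29, 2032 is in that span).
Jul 11, 2032 → Jul 11, 2033: 365 days.
Jul 11, 2033 → Aug 11, 2033: 31 days (July has 31).
Aug 11, 2033 → Sep 11, 2033: 31 days (August has 31).
Sep 11, 2033 → Oct 11, 2033: 30 days (September has 30).
Oct 11, 2033 → Nov 11, 2033: 31 days (October has 31).
Nov 11, 2033 → Dec 11, 2033: 30 days (November has 30).
Dec 11, 2033 → Jan 11, 2034: 31 days (December has 31).
Jan 11, 2034 → Feb 11, 2034: 31 days (January has 31).
Feb 11, 2034 → Mar 11, 2034: 28 days (February has 28).
Mar 11, 2034 → Apr 11, 2034: 31 days (March has 31).
Apr 11, 2034 → May 7, 2034: 26 days.
Total: 1396 days.

1396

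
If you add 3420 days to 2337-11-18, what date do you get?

+365 (one year) → Nov 18, 2338 (3055 left).
+365 (one year) → Nov 18, 2339 (2690 left).
+366 (one year; includes Feb 29, 2340) → Nov 18, 2340 (2324 left).
+365 (one year) → Nov 18, 2341 (1959 left).
+365 (one year) → Nov 18, 2342 (1594 left).
+365 (one year) → Nov 18, 2343 (1229 left).
+366 (one year; includes Feb 29, 2344) → Nov 18, 2344 (863 left).
+365 (one year) → Nov 18, 2345 (498 left).
+365 (one year) → Nov 18, 2346 (133 left).
Nov has 30 days: +13 → Dec 1, 2346 (120 left).
Dec has 31 days: +31 → Jan 1, 2347 (89 left).
Jan has 31 days: +31 → Feb 1, 2347 (58 left).
Feb has 28 days: +28 → Mar 1, 2347 (30 left).
+30 → Mar 31, 2347.

March 31, 2347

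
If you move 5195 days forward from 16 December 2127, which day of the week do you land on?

Wednesday

First find the weekday of Dec 16, 2127. Doomsday rule: the anchor day for the 2100s is Sunday. For year 27: 27÷12 = 2 r 3, and 3÷4 = 0, so 2+3+0 = 5.
Sunday + 5 ≡ Friday — that's 2127's doomsday.
In December the doomsday date is Dec 12.
Dec 16 is 4 days after Dec 12; 4 mod 7 = 4, so Friday + 4 = Tuesday.
5195 mod 7 = 1, so 5195 days after a Tuesday is Tuesday + 1 = Wednesday.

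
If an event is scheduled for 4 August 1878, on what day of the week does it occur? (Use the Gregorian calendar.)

Doomsday rule: the anchor day for the 1800s is Friday. For year 78: 78÷12 = 6 r 6, and 6÷4 = 1, so 6+6+1 = 13.
Friday + 13 ≡ Thursday — that's 1878's doomsday.
In August the doomsday date is Aug 8.
Aug 4 is 4 days before Aug 8; 4 mod 7 = 4, so Thursday − 4 = Sunday.

Sunday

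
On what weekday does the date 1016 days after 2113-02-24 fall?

First find the weekday of Feb 24, 2113. Doomsday rule: the anchor day for the 2100s is Sunday. For year 13: 13÷12 = 1 r 1, and 1÷4 = 0, so 1+1+0 = 2.
Sunday + 2 ≡ Tuesday — that's 2113's doomsday.
In February the doomsday date is Feb 28 (2113 is not a leap year).
Feb 24 is 4 days before Feb 28; 4 mod 7 = 4, so Tuesday − 4 = Friday.
1016 mod 7 = 1, so 1016 days after a Friday is Friday + 1 = Saturday.

Saturday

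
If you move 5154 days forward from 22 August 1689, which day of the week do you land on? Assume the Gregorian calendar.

Wednesday

First find the weekday of Aug 22, 1689. Doomsday rule: the anchor day for the 1600s is Tuesday. For year 89: 89÷12 = 7 r 5, and 5÷4 = 1, so 7+5+1 = 13.
Tuesday + 13 ≡ Monday — that's 1689's doomsday.
In August the doomsday date is Aug 8.
Aug 22 is 14 days after Aug 8; 14 mod 7 = 0, so Monday + 0 = Monday.
5154 mod 7 = 2, so 5154 days after a Monday is Monday + 2 = Wednesday.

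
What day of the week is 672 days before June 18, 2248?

Sunday

Jun 18, 2248 is a Sunday.
672 mod 7 = 0, so 672 days before a Sunday is Sunday − 0 = Sunday.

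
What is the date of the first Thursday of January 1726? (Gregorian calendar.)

January 1, 1726 is a Tuesday.
The first Thursday is therefore January 3 (2 days later).

January 3, 1726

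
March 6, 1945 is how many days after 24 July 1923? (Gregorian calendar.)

7896

Jul 24, 1923 → Jul 24, 1924: 366 days (Feb 29, 1924 is in that span).
Jul 24, 1924 → Jul 24, 1925: 365 days.
Jul 24, 1925 → Jul 24, 1926: 365 days.
Jul 24, 1926 → Jul 24, 1927: 365 days.
Jul 24, 1927 → Jul 24, 1928: 366 days (Feb 29, 1928 is in that span).
Jul 24, 1928 → Jul 24, 1929: 365 days.
Jul 24, 1929 → Jul 24, 1930: 365 days.
Jul 24, 1930 → Jul 24, 1931: 365 days.
Jul 24, 1931 → Jul 24, 1932: 366 days (Feb 29, 1932 is in that span).
Jul 24, 1932 → Jul 24, 1933: 365 days.
Jul 24, 1933 → Jul 24, 1934: 365 days.
Jul 24, 1934 → Jul 24, 1935: 365 days.
Jul 24, 1935 → Jul 24, 1936: 366 days (Feb 29, 1936 is in that span).
Jul 24, 1936 → Jul 24, 1937: 365 days.
Jul 24, 1937 → Jul 24, 1938: 365 days.
Jul 24, 1938 → Jul 24, 1939: 365 days.
Jul 24, 1939 → Jul 24, 1940: 366 days (Feb 29, 1940 is in that span).
Jul 24, 1940 → Jul 24, 1941: 365 days.
Jul 24, 1941 → Jul 24, 1942: 365 days.
Jul 24, 1942 → Jul 24, 1943: 365 days.
Jul 24, 1943 → Jul 24, 1944: 366 days (Feb 29, 1944 is in that span).
Jul 24, 1944 → Aug 24, 1944: 31 days (July has 31).
Aug 24, 1944 → Sep 24, 1944: 31 days (August has 31).
Sep 24, 1944 → Oct 24, 1944: 30 days (September has 30).
Oct 24, 1944 → Nov 24, 1944: 31 days (October has 31).
Nov 24, 1944 → Dec 24, 1944: 30 days (November has 30).
Dec 24, 1944 → Jan 24, 1945: 31 days (December has 31).
Jan 24, 1945 → Feb 24, 1945: 31 days (January has 31).
Feb 24, 1945 → Mar 6, 1945: 10 days.
Total: 7896 days.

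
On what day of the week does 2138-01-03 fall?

Doomsday rule: the anchor day for the 2100s is Sunday. For year 38: 38÷12 = 3 r 2, and 2÷4 = 0, so 3+2+0 = 5.
Sunday + 5 ≡ Friday — that's 2138's doomsday.
In January the doomsday date is Jan 3 (2138 is not a leap year).
Jan 3 is the doomsday itself: Friday.

Friday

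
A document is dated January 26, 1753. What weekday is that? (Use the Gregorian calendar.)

Friday

Doomsday rule: the anchor day for the 1700s is Sunday. For year 53: 53÷12 = 4 r 5, and 5÷4 = 1, so 4+5+1 = 10.
Sunday + 10 ≡ Wednesday — that's 1753's doomsday.
In January the doomsday date is Jan 3 (1753 is not a leap year).
Jan 26 is 23 days after Jan 3; 23 mod 7 = 2, so Wednesday + 2 = Friday.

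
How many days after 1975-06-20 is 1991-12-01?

Jun 20, 1975 → Jun 20, 1976: 366 days (Feb 29, 1976 is in that span).
Jun 20, 1976 → Jun 20, 1977: 365 days.
Jun 20, 1977 → Jun 20, 1978: 365 days.
Jun 20, 1978 → Jun 20, 1979: 365 days.
Jun 20, 1979 → Jun 20, 1980: 366 days (Feb 29, 1980 is in that span).
Jun 20, 1980 → Jun 20, 1981: 365 days.
Jun 20, 1981 → Jun 20, 1982: 365 days.
Jun 20, 1982 → Jun 20, 1983: 365 days.
Jun 20, 1983 → Jun 20, 1984: 366 days (Feb 29, 1984 is in that span).
Jun 20, 1984 → Jun 20, 1985: 365 days.
Jun 20, 1985 → Jun 20, 1986: 365 days.
Jun 20, 1986 → Jun 20, 1987: 365 days.
Jun 20, 1987 → Jun 20, 1988: 366 days (Feb 29, 1988 is in that span).
Jun 20, 1988 → Jun 20, 1989: 365 days.
Jun 20, 1989 → Jun 20, 1990: 365 days.
Jun 20, 1990 → Jun 20, 1991: 365 days.
Jun 20, 1991 → Jul 20, 1991: 30 days (June has 30).
Jul 20, 1991 → Aug 20, 1991: 31 days (July has 31).
Aug 20, 1991 → Sep 20, 1991: 31 days (August has 31).
Sep 20, 1991 → Oct 20, 1991: 30 days (September has 30).
Oct 20, 1991 → Nov 20, 1991: 31 days (October has 31).
Nov 20, 1991 → Dec 1, 1991: 11 days.
Total: 6008 days.

6008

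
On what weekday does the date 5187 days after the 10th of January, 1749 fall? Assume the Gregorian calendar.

First find the weekday of Jan 10, 1749. Doomsday rule: the anchor day for the 1700s is Sunday. For year 49: 49÷12 = 4 r 1, and 1÷4 = 0, so 4+1+0 = 5.
Sunday + 5 ≡ Friday — that's 1749's doomsday.
In January the doomsday date is Jan 3 (1749 is not a leap year).
Jan 10 is 7 days after Jan 3; 7 mod 7 = 0, so Friday + 0 = Friday.
5187 mod 7 = 0, so 5187 days after a Friday is Friday + 0 = Friday.

Friday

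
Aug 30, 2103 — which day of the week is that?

January 1, 2103 is a Monday.
Jan 1, 2103 → Feb 1, 2103: 31 days (January has 31).
Feb 1, 2103 → Mar 1, 2103: 28 days (February has 28).
Mar 1, 2103 → Apr 1, 2103: 31 days (March has 31).
Apr 1, 2103 → May 1, 2103: 30 days (April has 30).
May 1, 2103 → Jun 1, 2103: 31 days (May has 31).
Jun 1, 2103 → Jul 1, 2103: 30 days (June has 30).
Jul 1, 2103 → Aug 1, 2103: 31 days (July has 31).
Aug 1, 2103 → Aug 30, 2103: 29 days.
Total: 241 days.
241 mod 7 = 3, so Monday + 3 = Thursday.

Thursday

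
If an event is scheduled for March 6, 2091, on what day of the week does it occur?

January 1, 2091 is a Monday.
Jan 1, 2091 → Feb 1, 2091: 31 days (January has 31).
Feb 1, 2091 → Mar 1, 2091: 28 days (February has 28).
Mar 1, 2091 → Mar 6, 2091: 5 days.
Total: 64 days.
64 mod 7 = 1, so Monday + 1 = Tuesday.

Tuesday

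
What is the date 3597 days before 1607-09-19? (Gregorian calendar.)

−365 (one year) → Sep 19, 1606 (3232 left).
−365 (one year) → Sep 19, 1605 (2867 left).
−365 (one year) → Sep 19, 1604 (2502 left).
−366 (one year; includes Feb 29, 1604) → Sep 19, 1603 (2136 left).
−365 (one year) → Sep 19, 1602 (1771 left).
−365 (one year) → Sep 19, 1601 (1406 left).
−365 (one year) → Sep 19, 1600 (1041 left).
−366 (one year; includes Feb 29, 1600) → Sep 19, 1599 (675 left).
−365 (one year) → Sep 19, 1598 (310 left).
−19 → Aug 31, 1598 (end of Aug, 31 days; 291 left).
−31 → Jul 31, 1598 (end of Jul, 31 days; 260 left).
−31 → Jun 30, 1598 (end of Jun, 30 days; 229 left).
−30 → May 31, 1598 (end of May, 31 days; 199 left).
−31 → Apr 30, 1598 (end of Apr, 30 days; 168 left).
−30 → Mar 31, 1598 (end of Mar, 31 days; 138 left).
−31 → Feb 28, 1598 (end of Feb, 28 days; 107 left).
−28 → Jan 31, 1598 (end of Jan, 31 days; 79 left).
−31 → Dec 31, 1597 (end of Dec, 31 days; 48 left).
−31 → Nov 30, 1597 (end of Nov, 30 days; 17 left).
−17 → Nov 13, 1597.

November 13, 1597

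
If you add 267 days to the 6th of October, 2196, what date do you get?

Oct has 31 days: +26 → Nov 1, 2196 (241 left).
Nov has 30 days: +30 → Dec 1, 2196 (211 left).
Dec has 31 days: +31 → Jan 1, 2197 (180 left).
Jan has 31 days: +31 → Feb 1, 2197 (149 left).
Feb has 28 days: +28 → Mar 1, 2197 (121 left).
Mar has 31 days: +31 → Apr 1, 2197 (90 left).
Apr has 30 days: +30 → May 1, 2197 (60 left).
May has 31 days: +31 → Jun 1, 2197 (29 left).
+29 → Jun 30, 2197.

June 30, 2197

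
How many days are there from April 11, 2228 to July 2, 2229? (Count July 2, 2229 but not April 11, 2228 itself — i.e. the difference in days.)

Apr 11, 2228 → Apr 11, 2229: 365 days.
Apr 11, 2229 → May 11, 2229: 30 days (April has 30).
May 11, 2229 → Jun 11, 2229: 31 days (May has 31).
Jun 11, 2229 → Jul 2, 2229: 21 days.
Total: 447 days.

447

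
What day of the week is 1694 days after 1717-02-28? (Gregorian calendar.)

Feb 28, 1717 is a Sunday.
1694 mod 7 = 0, so 1694 days after a Sunday is Sunday + 0 = Sunday.

Sunday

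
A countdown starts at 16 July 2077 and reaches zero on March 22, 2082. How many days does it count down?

Jul 16, 2077 → Jul 16, 2078: 365 days.
Jul 16, 2078 → Jul 16, 2079: 365 days.
Jul 16, 2079 → Jul 16, 2080: 366 days (Feb 29, 2080 is in that span).
Jul 16, 2080 → Jul 16, 2081: 365 days.
Jul 16, 2081 → Aug 16, 2081: 31 days (July has 31).
Aug 16, 2081 → Sep 16, 2081: 31 days (August has 31).
Sep 16, 2081 → Oct 16, 2081: 30 days (September has 30).
Oct 16, 2081 → Nov 16, 2081: 31 days (October has 31).
Nov 16, 2081 → Dec 16, 2081: 30 days (November has 30).
Dec 16, 2081 → Jan 16, 2082: 31 days (December has 31).
Jan 16, 2082 → Feb 16, 2082: 31 days (January has 31).
Feb 16, 2082 → Mar 16, 2082: 28 days (February has 28).
Mar 16, 2082 → Mar 22, 2082: 6 days.
Total: 1710 days.

1710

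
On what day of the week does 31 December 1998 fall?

Thursday

Doomsday rule: the anchor day for the 1900s is Wednesday. For year 98: 98÷12 = 8 r 2, and 2÷4 = 0, so 8+2+0 = 10.
Wednesday + 10 ≡ Saturday — that's 1998's doomsday.
In December the doomsday date is Dec 12.
Dec 31 is 19 days after Dec 12; 19 mod 7 = 5, so Saturday + 5 = Thursday.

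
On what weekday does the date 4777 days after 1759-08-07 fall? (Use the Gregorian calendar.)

Friday

Aug 7, 1759 is a Tuesday.
4777 mod 7 = 3, so 4777 days after a Tuesday is Tuesday + 3 = Friday.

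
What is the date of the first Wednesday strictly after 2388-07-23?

July 27, 2388

Jul 23, 2388 is a Saturday.
From Saturday to the next Wednesday is 4 days.
Jul 23, 2388 + 4 = Jul 27, 2388.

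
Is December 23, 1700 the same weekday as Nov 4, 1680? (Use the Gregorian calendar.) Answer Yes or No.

From Nov 4, 1680 to Dec 23, 1700 is 7353 days.
7353 mod 7 = 3, so they are different weekdays.
(Nov 4, 1680 is a Monday; Dec 23, 1700 is a Thursday.)

No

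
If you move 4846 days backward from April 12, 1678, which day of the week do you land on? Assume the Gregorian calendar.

Sunday

First find the weekday of Apr 12, 1678. Doomsday rule: the anchor day for the 1600s is Tuesday. For year 78: 78÷12 = 6 r 6, and 6÷4 = 1, so 6+6+1 = 13.
Tuesday + 13 ≡ Monday — that's 1678's doomsday.
In April the doomsday date is Apr 4.
Apr 12 is 8 days after Apr 4; 8 mod 7 = 1, so Monday + 1 = Tuesday.
4846 mod 7 = 2, so 4846 days before a Tuesday is Tuesday − 2 = Sunday.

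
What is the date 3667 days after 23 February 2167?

+365 (one year) → Feb 23, 2168 (3302 left).
+366 (one year; includes Feb 29, 2168) → Feb 23, 2169 (2936 left).
+365 (one year) → Feb 23, 2170 (2571 left).
+365 (one year) → Feb 23, 2171 (2206 left).
+365 (one year) → Feb 23, 2172 (1841 left).
+366 (one year; includes Feb 29, 2172) → Feb 23, 2173 (1475 left).
+365 (one year) → Feb 23, 2174 (1110 left).
+365 (one year) → Feb 23, 2175 (745 left).
+365 (one year) → Feb 23, 2176 (380 left).
Feb has 29 days: +7 → Mar 1, 2176 (373 left).
Mar has 31 days: +31 → Apr 1, 2176 (342 left).
Apr has 30 days: +30 → May 1, 2176 (312 left).
May has 31 days: +31 → Jun 1, 2176 (281 left).
Jun has 30 days: +30 → Jul 1, 2176 (251 left).
Jul has 31 days: +31 → Aug 1, 2176 (220 left).
Aug has 31 days: +31 → Sep 1, 2176 (189 left).
Sep has 30 days: +30 → Oct 1, 2176 (159 left).
Oct has 31 days: +31 → Nov 1, 2176 (128 left).
Nov has 30 days: +30 → Dec 1, 2176 (98 left).
Dec has 31 days: +31 → Jan 1, 2177 (67 left).
Jan has 31 days: +31 → Feb 1, 2177 (36 left).
Feb has 28 days: +28 → Mar 1, 2177 (8 left).
+8 → Mar 9, 2177.

March 9, 2177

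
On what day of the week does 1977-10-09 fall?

Sunday

Doomsday rule: the anchor day for the 1900s is Wednesday. For year 77: 77÷12 = 6 r 5, and 5÷4 = 1, so 6+5+1 = 12.
Wednesday + 12 ≡ Monday — that's 1977's doomsday.
In October the doomsday date is Oct 10.
Oct 9 is 1 day before Oct 10; 1 mod 7 = 1, so Monday − 1 = Sunday.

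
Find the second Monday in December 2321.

December 1, 2321 is a Thursday.
The first Monday is therefore December 5 (4 days later).
The second Monday is 5 + 1×7 = December 12.

December 12, 2321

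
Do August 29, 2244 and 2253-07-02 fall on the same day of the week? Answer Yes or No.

From Aug 29, 2244 to Jul 2, 2253 is 3229 days.
3229 mod 7 = 2, so they are different weekdays.
(Aug 29, 2244 is a Thursday; Jul 2, 2253 is a Saturday.)

No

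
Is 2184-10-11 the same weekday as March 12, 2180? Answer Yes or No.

From Mar 12, 2180 to Oct 11, 2184 is 1674 days.
1674 mod 7 = 1, so they are different weekdays.
(Mar 12, 2180 is a Sunday; Oct 11, 2184 is a Monday.)

No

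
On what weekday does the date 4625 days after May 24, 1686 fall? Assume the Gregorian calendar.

Wednesday

First find the weekday of May 24, 1686. Doomsday rule: the anchor day for the 1600s is Tuesday. For year 86: 86÷12 = 7 r 2, and 2÷4 = 0, so 7+2+0 = 9.
Tuesday + 9 ≡ Thursday — that's 1686's doomsday.
In May the doomsday date is May 9.
May 24 is 15 days after May 9; 15 mod 7 = 1, so Thursday + 1 = Friday.
4625 mod 7 = 5, so 4625 days after a Friday is Friday + 5 = Wednesday.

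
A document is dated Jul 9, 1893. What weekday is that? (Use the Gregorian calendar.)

Sunday

January 1, 1893 is a Sunday.
Jan 1, 1893 → Feb 1, 1893: 31 days (January has 31).
Feb 1, 1893 → Mar 1, 1893: 28 days (February has 28).
Mar 1, 1893 → Apr 1, 1893: 31 days (March has 31).
Apr 1, 1893 → May 1, 1893: 30 days (April has 30).
May 1, 1893 → Jun 1, 1893: 31 days (May has 31).
Jun 1, 1893 → Jul 1, 1893: 30 days (June has 30).
Jul 1, 1893 → Jul 9, 1893: 8 days.
Total: 189 days.
189 mod 7 = 0, so Sunday + 0 = Sunday.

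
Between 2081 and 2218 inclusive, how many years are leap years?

32

Multiples of 4 in [2081,2218]: 34.
Of those, multiples of 100: 2 (not leap unless ÷400).
Multiples of 400: 0.
Leap years = 34 − 2 + 0 = 32.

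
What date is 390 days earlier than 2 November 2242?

−2 → Oct 31, 2242 (end of Oct, 31 days; 388 left).
−31 → Sep 30, 2242 (end of Sep, 30 days; 357 left).
−30 → Aug 31, 2242 (end of Aug, 31 days; 327 left).
−31 → Jul 31, 2242 (end of Jul, 31 days; 296 left).
−31 → Jun 30, 2242 (end of Jun, 30 days; 265 left).
−30 → May 31, 2242 (end of May, 31 days; 235 left).
−31 → Apr 30, 2242 (end of Apr, 30 days; 204 left).
−30 → Mar 31, 2242 (end of Mar, 31 days; 174 left).
−31 → Feb 28, 2242 (end of Feb, 28 days; 143 left).
−28 → Jan 31, 2242 (end of Jan, 31 days; 115 left).
−31 → Dec 31, 2241 (end of Dec, 31 days; 84 left).
−31 → Nov 30, 2241 (end of Nov, 30 days; 53 left).
−30 → Oct 31, 2241 (end of Oct, 31 days; 23 left).
−23 → Oct 8, 2241.

October 8, 2241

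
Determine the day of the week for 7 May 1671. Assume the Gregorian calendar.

Doomsday rule: the anchor day for the 1600s is Tuesday. For year 71: 71÷12 = 5 r 11, and 11÷4 = 2, so 5+11+2 = 18.
Tuesday + 18 ≡ Saturday — that's 1671's doomsday.
In May the doomsday date is May 9.
May 7 is 2 days before May 9; 2 mod 7 = 2, so Saturday − 2 = Thursday.

Thursday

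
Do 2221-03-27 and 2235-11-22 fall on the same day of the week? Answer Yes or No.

No

From Mar 27, 2221 to Nov 22, 2235 is 5353 days.
5353 mod 7 = 5, so they are different weekdays.
(Mar 27, 2221 is a Tuesday; Nov 22, 2235 is a Sunday.)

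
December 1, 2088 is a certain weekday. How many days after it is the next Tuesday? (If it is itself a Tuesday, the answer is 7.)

6

Dec 1, 2088 is a Wednesday.
From Wednesday to the next Tuesday is 6 days.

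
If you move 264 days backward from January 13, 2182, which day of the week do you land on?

Jan 13, 2182 is a Sunday.
264 mod 7 = 5, so 264 days before a Sunday is Sunday − 5 = Tuesday.

Tuesday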